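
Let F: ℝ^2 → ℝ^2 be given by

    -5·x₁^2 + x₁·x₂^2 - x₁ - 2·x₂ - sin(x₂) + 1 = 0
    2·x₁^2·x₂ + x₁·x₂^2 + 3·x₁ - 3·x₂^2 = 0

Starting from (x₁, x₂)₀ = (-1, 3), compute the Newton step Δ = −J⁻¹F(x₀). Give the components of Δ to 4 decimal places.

At (-1, 3): F = (-18.141120, -33.0000).
Jacobian J = [[-10·x₁ + x₂^2 - 1, 2·x₁·x₂ - cos(x₂) - 2], [4·x₁·x₂ + x₂^2 + 3, 2·x₁^2 + 2·x₁·x₂ - 6·x₂]].
At the point, J = [[18.0000, -7.010008], [0.0000, -22.0000]] (det J = -396.0000).
Solving J·Δ = −F gives Δ = (0.4237, -1.5000).

(0.4237, -1.5000)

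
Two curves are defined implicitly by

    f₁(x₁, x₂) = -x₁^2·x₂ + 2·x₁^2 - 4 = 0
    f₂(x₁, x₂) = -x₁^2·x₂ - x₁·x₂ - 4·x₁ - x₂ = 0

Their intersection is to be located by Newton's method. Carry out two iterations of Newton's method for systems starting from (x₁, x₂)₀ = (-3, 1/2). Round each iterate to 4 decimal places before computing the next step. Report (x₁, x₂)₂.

(-3.1793, 1.6064)

At (-3, 1/2): F = (9.5000, 8.5000).
Jacobian J = [[-2·x₁·x₂ + 4·x₁, -x₁^2], [-2·x₁·x₂ - x₂ - 4, -x₁^2 - x₁ - 1]].
At the point, J = [[-9.0000, -9.0000], [-1.5000, -7.0000]] (det J = 49.5000).
Solving J·Δ = −F gives Δ = (-0.2020, 1.2576).
Then the next iterate is (x₁, x₂)₁ = (-3.2020, 1.7576).
Round to (-3.2020, 1.7576) and repeat: F = (-1.514720, -1.342093), J = [[-1.552330, -10.252804], [5.498070, -8.050804]].
Δ = (0.0227, -0.1512), so (x₁, x₂)₂ = (-3.1793, 1.6064).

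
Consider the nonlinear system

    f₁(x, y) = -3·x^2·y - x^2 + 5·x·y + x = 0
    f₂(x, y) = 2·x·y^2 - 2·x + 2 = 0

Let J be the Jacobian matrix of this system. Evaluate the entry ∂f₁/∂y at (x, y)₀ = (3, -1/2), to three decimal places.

-12.000

∂f₁/∂y = -3·x^2 + 5·x.
At (3, -1/2) this is -12.000.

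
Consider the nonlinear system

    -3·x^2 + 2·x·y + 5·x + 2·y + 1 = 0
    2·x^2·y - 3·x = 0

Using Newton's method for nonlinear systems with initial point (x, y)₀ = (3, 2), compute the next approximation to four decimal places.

At (3, 2): F = (5.0000, 27.0000).
Jacobian J = [[-6·x + 2·y + 5, 2·x + 2], [4·x·y - 3, 2·x^2]].
At the point, J = [[-9.0000, 8.0000], [21.0000, 18.0000]] (det J = -330.0000).
Solving J·Δ = −F gives Δ = (-0.3818, -1.0545).
Then the next iterate is (x, y)₁ = (2.6182, 0.9455).

(2.6182, 0.9455)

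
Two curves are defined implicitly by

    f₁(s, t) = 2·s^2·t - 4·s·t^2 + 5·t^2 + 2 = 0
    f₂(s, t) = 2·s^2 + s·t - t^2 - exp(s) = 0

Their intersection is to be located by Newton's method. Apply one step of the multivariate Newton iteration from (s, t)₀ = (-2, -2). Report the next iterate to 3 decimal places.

(-1.054, -1.136)

At (-2, -2): F = (38.000, 7.86466).
Jacobian J = [[4·s·t - 4·t^2, 2·s^2 - 8·s·t + 10·t], [4·s + t - exp(s), s - 2·t]].
At the point, J = [[0.000, -44.000], [-10.13534, 2.000]] (det J = -445.95475).
Solving J·Δ = −F gives Δ = (0.946, 0.864).
Then the next iterate is (s, t)₁ = (-1.054, -1.136).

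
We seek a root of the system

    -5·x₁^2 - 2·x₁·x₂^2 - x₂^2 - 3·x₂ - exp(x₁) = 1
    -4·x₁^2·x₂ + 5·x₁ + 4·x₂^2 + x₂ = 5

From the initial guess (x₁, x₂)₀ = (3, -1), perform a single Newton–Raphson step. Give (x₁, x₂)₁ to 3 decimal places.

At (3, -1): F = (-70.08554, 49.000).
Jacobian J = [[-10·x₁ - 2·x₂^2 - exp(x₁), -4·x₁·x₂ - 2·x₂ - 3], [-8·x₁·x₂ + 5, -4·x₁^2 + 8·x₂ + 1]].
At the point, J = [[-52.08554, 11.000], [29.000, -43.000]] (det J = 1920.67809).
Solving J·Δ = −F gives Δ = (-1.288, 0.271).
Then the next iterate is (x₁, x₂)₁ = (1.712, -0.729).

(1.712, -0.729)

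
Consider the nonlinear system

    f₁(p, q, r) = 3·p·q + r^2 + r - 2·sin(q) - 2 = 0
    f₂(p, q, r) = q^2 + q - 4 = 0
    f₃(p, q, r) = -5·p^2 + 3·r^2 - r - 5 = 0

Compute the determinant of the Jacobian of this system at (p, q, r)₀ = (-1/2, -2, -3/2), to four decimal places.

-210.0000

J = [[3·q, 3·p - 2·cos(q), 2·r + 1], [0, 2·q + 1, 0], [-10·p, 0, 6·r - 1]].
At the point, J = [[-6.0000, -0.667706, -2.0000], [0.0000, -3.0000, 0.0000], [5.0000, 0.0000, -10.0000]].
det J = -210.0000.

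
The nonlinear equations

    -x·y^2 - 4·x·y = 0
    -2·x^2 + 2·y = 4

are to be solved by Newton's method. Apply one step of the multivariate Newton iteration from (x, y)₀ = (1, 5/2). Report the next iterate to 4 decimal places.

(0.3942, 1.7883)

At (1, 5/2): F = (-16.2500, -1.0000).
Jacobian J = [[-y^2 - 4·y, -2·x·y - 4·x], [-4·x, 2]].
At the point, J = [[-16.2500, -9.0000], [-4.0000, 2.0000]] (det J = -68.5000).
Solving J·Δ = −F gives Δ = (-0.6058, -0.7117).
Then the next iterate is (x, y)₁ = (0.3942, 1.7883).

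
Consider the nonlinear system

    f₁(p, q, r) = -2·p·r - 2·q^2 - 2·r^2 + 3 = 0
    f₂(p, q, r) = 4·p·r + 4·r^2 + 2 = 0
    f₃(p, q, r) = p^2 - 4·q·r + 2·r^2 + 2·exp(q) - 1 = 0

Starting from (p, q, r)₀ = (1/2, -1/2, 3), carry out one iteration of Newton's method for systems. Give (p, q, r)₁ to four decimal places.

At (1/2, -1/2, 3): F = (-18.5000, 44.0000, 24.463061).
Jacobian J = [[-2·r, -4·q, -2·p - 4·r], [4·r, 0, 4·p + 8·r], [2·p, -4·r + 2·exp(q), -4·q + 4·r]].
At the point, J = [[-6.0000, 2.0000, -13.0000], [12.0000, 0.0000, 26.0000], [1.0000, -10.786939, 14.0000]] (det J = -284.0000).
Solving J·Δ = −F gives Δ = (3.5975, -1.7500, -3.3527).
Then the next iterate is (p, q, r)₁ = (4.0975, -2.2500, -0.3527).

(4.0975, -2.2500, -0.3527)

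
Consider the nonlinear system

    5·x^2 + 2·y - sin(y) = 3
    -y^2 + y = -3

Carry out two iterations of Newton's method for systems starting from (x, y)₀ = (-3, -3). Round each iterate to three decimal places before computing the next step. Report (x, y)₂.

(-1.112, -1.341)

At (-3, -3): F = (36.14112, -9.000).
Jacobian J = [[10·x, -cos(y) + 2], [0, -2·y + 1]].
At the point, J = [[-30.000, 2.98999], [0.000, 7.000]] (det J = -210.000).
Solving J·Δ = −F gives Δ = (1.333, 1.286).
Then the next iterate is (x, y)₁ = (-1.667, -1.714).
Round to (-1.667, -1.714) and repeat: F = (8.45621, -1.65180), J = [[-16.670, 2.14271], [0.000, 4.428]].
Δ = (0.555, 0.373), so (x, y)₂ = (-1.112, -1.341).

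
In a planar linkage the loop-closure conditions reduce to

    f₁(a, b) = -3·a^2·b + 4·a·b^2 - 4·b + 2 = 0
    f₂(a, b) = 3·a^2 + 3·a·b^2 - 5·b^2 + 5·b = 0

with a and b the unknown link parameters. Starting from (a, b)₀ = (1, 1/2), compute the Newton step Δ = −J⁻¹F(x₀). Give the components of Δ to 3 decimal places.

At (1, 1/2): F = (-0.500, 5.000).
Jacobian J = [[-6·a·b + 4·b^2, -3·a^2 + 8·a·b - 4], [6·a + 3·b^2, 6·a·b - 10·b + 5]].
At the point, J = [[-2.000, -3.000], [6.750, 3.000]] (det J = 14.250).
Solving J·Δ = −F gives Δ = (-0.947, 0.465).

(-0.947, 0.465)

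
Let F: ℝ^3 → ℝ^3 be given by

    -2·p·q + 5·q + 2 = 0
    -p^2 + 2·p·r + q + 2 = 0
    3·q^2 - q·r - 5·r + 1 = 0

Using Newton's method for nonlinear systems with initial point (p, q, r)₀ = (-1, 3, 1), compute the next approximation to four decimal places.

(-7.3235, -5.7059, -15.0000)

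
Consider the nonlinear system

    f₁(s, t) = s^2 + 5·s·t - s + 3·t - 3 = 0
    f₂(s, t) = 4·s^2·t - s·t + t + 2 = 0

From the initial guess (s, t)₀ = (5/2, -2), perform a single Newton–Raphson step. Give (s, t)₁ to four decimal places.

(2.5299, -0.0368)

At (5/2, -2): F = (-30.2500, -45.0000).
Jacobian J = [[2·s + 5·t - 1, 5·s + 3], [8·s·t - t, 4·s^2 - s + 1]].
At the point, J = [[-6.0000, 15.5000], [-38.0000, 23.5000]] (det J = 448.0000).
Solving J·Δ = −F gives Δ = (0.0299, 1.9632).
Then the next iterate is (s, t)₁ = (2.5299, -0.0368).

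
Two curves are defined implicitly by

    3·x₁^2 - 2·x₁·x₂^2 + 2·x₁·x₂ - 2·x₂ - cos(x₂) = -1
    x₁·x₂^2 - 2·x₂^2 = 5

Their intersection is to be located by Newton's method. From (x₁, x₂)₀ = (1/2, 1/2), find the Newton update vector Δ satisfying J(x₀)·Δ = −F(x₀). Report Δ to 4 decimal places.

(-1.7160, -3.8693)

At (1/2, 1/2): F = (0.122417, -5.3750).
Jacobian J = [[6·x₁ - 2·x₂^2 + 2·x₂, -4·x₁·x₂ + 2·x₁ + sin(x₂) - 2], [x₂^2, 2·x₁·x₂ - 4·x₂]].
At the point, J = [[3.5000, -1.520574], [0.2500, -1.5000]] (det J = -4.869856).
Solving J·Δ = −F gives Δ = (-1.7160, -3.8693).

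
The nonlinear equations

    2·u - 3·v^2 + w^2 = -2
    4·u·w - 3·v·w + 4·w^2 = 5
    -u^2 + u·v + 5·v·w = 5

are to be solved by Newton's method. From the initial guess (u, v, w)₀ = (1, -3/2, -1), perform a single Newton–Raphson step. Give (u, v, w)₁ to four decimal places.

At (1, -3/2, -1): F = (-1.7500, -9.5000, 0.0000).
Jacobian J = [[2, -6·v, 2·w], [4·w, -3·w, 4·u - 3·v + 8·w], [-2·u + v, u + 5·w, 5·v]].
At the point, J = [[2.0000, 9.0000, -2.0000], [-4.0000, 3.0000, 0.5000], [-3.5000, -4.0000, -7.5000]] (det J = -379.7500).
Solving J·Δ = −F gives Δ = (-1.7943, 0.6967, 0.4658).
Then the next iterate is (u, v, w)₁ = (-0.7943, -0.8033, -0.5342).

(-0.7943, -0.8033, -0.5342)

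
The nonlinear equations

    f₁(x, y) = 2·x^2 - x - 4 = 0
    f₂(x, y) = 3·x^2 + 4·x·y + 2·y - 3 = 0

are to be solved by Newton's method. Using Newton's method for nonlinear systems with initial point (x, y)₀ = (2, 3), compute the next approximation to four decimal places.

(1.7143, -0.2143)

At (2, 3): F = (2.0000, 39.0000).
Jacobian J = [[4·x - 1, 0], [6·x + 4·y, 4·x + 2]].
At the point, J = [[7.0000, 0.0000], [24.0000, 10.0000]] (det J = 70.0000).
Solving J·Δ = −F gives Δ = (-0.2857, -3.2143).
Then the next iterate is (x, y)₁ = (1.7143, -0.2143).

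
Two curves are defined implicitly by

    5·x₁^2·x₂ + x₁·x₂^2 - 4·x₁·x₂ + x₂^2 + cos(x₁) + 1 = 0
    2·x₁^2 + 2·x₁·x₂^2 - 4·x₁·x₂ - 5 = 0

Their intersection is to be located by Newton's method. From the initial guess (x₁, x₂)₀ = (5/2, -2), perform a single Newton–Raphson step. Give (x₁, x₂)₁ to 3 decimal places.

(1.979, -0.868)

At (5/2, -2): F = (-28.30114, 47.500).
Jacobian J = [[10·x₁·x₂ + x₂^2 - 4·x₂ - sin(x₁), 5·x₁^2 + 2·x₁·x₂ - 4·x₁ + 2·x₂], [4·x₁ + 2·x₂^2 - 4·x₂, 4·x₁·x₂ - 4·x₁]].
At the point, J = [[-38.59847, 7.250], [26.000, -30.000]] (det J = 969.45416).
Solving J·Δ = −F gives Δ = (-0.521, 1.132).
Then the next iterate is (x₁, x₂)₁ = (1.979, -0.868).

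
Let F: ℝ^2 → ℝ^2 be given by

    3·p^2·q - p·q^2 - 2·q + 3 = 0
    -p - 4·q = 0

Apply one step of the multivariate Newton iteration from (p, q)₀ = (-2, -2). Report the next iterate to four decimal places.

(-1.7949, 0.4487)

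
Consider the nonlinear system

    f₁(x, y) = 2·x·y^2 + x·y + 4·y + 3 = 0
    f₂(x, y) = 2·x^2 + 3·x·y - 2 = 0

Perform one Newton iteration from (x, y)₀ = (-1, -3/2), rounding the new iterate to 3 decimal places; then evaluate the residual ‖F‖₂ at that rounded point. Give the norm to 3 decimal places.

1.546

At (-1, -3/2): F = (-6.000, 4.500).
Jacobian J = [[2·y^2 + y, 4·x·y + x + 4], [4·x + 3·y, 3·x]].
At the point, J = [[3.000, 9.000], [-8.500, -3.000]] (det J = 67.500).
Solving J·Δ = −F gives Δ = (0.333, 0.556).
Then the next iterate is (x, y)₁ = (-0.667, -0.944).
Re-evaluating at (-0.667, -0.944): F = (-1.33513, 0.77872), so ‖F‖₂ = 1.546.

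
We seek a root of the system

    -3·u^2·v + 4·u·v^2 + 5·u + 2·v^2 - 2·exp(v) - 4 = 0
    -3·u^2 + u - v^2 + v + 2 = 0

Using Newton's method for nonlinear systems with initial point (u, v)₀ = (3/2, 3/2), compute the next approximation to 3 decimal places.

(1.066, 1.235)

At (3/2, 3/2): F = (2.41162, -4.000).
Jacobian J = [[-6·u·v + 4·v^2 + 5, -3·u^2 + 8·u·v + 4·v - 2·exp(v)], [-6·u + 1, -2·v + 1]].
At the point, J = [[0.500, 8.28662], [-8.000, -2.000]] (det J = 65.29297).
Solving J·Δ = −F gives Δ = (-0.434, -0.265).
Then the next iterate is (u, v)₁ = (1.066, 1.235).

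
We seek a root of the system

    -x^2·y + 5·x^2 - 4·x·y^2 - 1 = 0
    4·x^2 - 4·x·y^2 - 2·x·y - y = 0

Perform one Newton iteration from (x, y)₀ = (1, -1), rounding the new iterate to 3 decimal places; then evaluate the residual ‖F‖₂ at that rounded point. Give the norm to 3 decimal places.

2660.677

At (1, -1): F = (1.000, 3.000).
Jacobian J = [[-2·x·y + 10·x - 4·y^2, -x^2 - 8·x·y], [8·x - 4·y^2 - 2·y, -8·x·y - 2·x - 1]].
At the point, J = [[8.000, 7.000], [6.000, 5.000]] (det J = -2.000).
Solving J·Δ = −F gives Δ = (-8.000, 9.000).
Then the next iterate is (x, y)₁ = (-7.000, 8.000).
Re-evaluating at (-7.000, 8.000): F = (1644.000, 2092.000), so ‖F‖₂ = 2660.677.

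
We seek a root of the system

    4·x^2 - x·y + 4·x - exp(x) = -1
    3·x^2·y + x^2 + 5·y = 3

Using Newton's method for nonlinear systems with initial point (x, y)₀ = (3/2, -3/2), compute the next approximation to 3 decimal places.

(0.522, -0.810)

At (3/2, -3/2): F = (13.76831, -18.375).
Jacobian J = [[8·x - y - exp(x) + 4, -x], [6·x·y + 2·x, 3·x^2 + 5]].
At the point, J = [[13.01831, -1.500], [-10.500, 11.750]] (det J = 137.21515).
Solving J·Δ = −F gives Δ = (-0.978, 0.690).
Then the next iterate is (x, y)₁ = (0.522, -0.810).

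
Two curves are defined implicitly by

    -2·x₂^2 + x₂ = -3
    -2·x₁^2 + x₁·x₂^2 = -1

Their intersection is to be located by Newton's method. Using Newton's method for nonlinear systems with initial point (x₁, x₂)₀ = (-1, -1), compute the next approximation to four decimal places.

(-0.6000, -1.0000)

At (-1, -1): F = (0.0000, -2.0000).
Jacobian J = [[0, -4·x₂ + 1], [-4·x₁ + x₂^2, 2·x₁·x₂]].
At the point, J = [[0.0000, 5.0000], [5.0000, 2.0000]] (det J = -25.0000).
Solving J·Δ = −F gives Δ = (0.4000, 0.0000).
Then the next iterate is (x₁, x₂)₁ = (-0.6000, -1.0000).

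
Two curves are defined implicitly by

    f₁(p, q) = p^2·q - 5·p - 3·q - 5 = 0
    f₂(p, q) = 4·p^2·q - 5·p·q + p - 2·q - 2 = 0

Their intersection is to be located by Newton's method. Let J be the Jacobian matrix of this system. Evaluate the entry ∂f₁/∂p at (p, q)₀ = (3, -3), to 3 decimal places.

-23.000

∂f₁/∂p = 2·p·q - 5.
At (3, -3) this is -23.000.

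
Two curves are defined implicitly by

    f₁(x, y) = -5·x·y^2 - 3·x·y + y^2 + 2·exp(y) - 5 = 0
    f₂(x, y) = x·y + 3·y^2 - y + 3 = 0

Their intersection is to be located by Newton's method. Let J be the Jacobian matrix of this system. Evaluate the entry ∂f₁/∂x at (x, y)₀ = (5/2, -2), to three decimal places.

∂f₁/∂x = -5·y^2 - 3·y.
At (5/2, -2) this is -14.000.

-14.000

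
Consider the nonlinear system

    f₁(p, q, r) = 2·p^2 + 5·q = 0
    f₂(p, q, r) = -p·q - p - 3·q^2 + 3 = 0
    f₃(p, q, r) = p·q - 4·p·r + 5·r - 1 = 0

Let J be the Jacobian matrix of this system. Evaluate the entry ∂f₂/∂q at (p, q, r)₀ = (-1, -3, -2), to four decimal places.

∂f₂/∂q = -p - 6·q.
At (-1, -3, -2) this is 19.0000.

19.0000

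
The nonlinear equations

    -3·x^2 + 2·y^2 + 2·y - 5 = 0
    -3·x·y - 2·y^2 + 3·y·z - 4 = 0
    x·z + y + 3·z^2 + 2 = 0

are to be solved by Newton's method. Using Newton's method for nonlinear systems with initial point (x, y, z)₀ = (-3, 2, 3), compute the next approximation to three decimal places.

(-1.595, 1.471, 1.288)

At (-3, 2, 3): F = (-20.000, 24.000, 22.000).
Jacobian J = [[-6·x, 4·y + 2, 0], [-3·y, -3·x - 4·y + 3·z, 3·y], [z, 1, x + 6·z]].
At the point, J = [[18.000, 10.000, 0.000], [-6.000, 10.000, 6.000], [3.000, 1.000, 15.000]] (det J = 3672.000).
Solving J·Δ = −F gives Δ = (1.405, -0.529, -1.712).
Then the next iterate is (x, y, z)₁ = (-1.595, 1.471, 1.288).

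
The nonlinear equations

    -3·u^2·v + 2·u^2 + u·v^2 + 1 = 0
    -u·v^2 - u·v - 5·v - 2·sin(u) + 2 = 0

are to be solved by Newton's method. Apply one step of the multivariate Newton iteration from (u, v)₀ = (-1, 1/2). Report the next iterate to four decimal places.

(-0.2150, 0.6653)

At (-1, 1/2): F = (1.2500, 1.932942).
Jacobian J = [[-6·u·v + 4·u + v^2, -3·u^2 + 2·u·v], [-v^2 - v - 2·cos(u), -2·u·v - u - 5]].
At the point, J = [[-0.7500, -4.0000], [-1.830605, -3.0000]] (det J = -5.072418).
Solving J·Δ = −F gives Δ = (0.7850, 0.1653).
Then the next iterate is (u, v)₁ = (-0.2150, 0.6653).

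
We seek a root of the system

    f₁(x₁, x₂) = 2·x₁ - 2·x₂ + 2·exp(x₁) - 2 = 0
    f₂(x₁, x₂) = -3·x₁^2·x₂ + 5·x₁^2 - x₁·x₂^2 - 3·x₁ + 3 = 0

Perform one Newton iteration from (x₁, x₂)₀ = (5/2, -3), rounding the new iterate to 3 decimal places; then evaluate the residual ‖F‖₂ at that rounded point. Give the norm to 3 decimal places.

1125.369

At (5/2, -3): F = (33.36499, 60.500).
Jacobian J = [[2·exp(x₁) + 2, -2], [-6·x₁·x₂ + 10·x₁ - x₂^2 - 3, -3·x₁^2 - 2·x₁·x₂]].
At the point, J = [[26.36499, -2.000], [58.000, -3.750]] (det J = 17.13130).
Solving J·Δ = −F gives Δ = (0.240, 19.852).
Then the next iterate is (x₁, x₂)₁ = (2.740, 16.852).
Re-evaluating at (2.740, 16.852): F = (0.74997, -1125.36856), so ‖F‖₂ = 1125.369.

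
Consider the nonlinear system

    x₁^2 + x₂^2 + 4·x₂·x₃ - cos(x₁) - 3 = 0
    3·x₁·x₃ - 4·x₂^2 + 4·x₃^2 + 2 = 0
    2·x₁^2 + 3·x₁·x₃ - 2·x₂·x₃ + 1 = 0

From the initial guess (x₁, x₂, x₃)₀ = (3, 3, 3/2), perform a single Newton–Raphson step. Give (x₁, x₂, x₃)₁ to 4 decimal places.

(1.4512, 1.6376, 0.8225)

At (3, 3, 3/2): F = (33.989992, -11.5000, 23.5000).
Jacobian J = [[2·x₁ + sin(x₁), 2·x₂ + 4·x₃, 4·x₂], [3·x₃, -8·x₂, 3·x₁ + 8·x₃], [4·x₁ + 3·x₃, -2·x₃, 3·x₁ - 2·x₂]].
At the point, J = [[6.141120, 12.0000, 12.0000], [4.5000, -24.0000, 21.0000], [16.5000, -3.0000, 3.0000]] (det J = 8530.729920).
Solving J·Δ = −F gives Δ = (-1.5488, -1.3624, -0.6775).
Then the next iterate is (x₁, x₂, x₃)₁ = (1.4512, 1.6376, 0.8225).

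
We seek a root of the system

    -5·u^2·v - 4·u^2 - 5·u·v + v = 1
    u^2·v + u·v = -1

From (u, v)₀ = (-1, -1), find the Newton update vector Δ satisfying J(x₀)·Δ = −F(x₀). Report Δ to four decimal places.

At (-1, -1): F = (-6.0000, 1.0000).
Jacobian J = [[-10·u·v - 8·u - 5·v, -5·u^2 - 5·u + 1], [2·u·v + v, u^2 + u]].
At the point, J = [[3.0000, 1.0000], [1.0000, 0.0000]] (det J = -1.0000).
Solving J·Δ = −F gives Δ = (-1.0000, 9.0000).

(-1.0000, 9.0000)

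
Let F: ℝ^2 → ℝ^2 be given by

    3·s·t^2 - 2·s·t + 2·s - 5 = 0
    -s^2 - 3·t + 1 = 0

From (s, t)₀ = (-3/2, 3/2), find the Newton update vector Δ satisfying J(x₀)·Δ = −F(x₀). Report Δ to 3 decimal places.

(1.368, -0.548)

At (-3/2, 3/2): F = (-13.625, -5.750).
Jacobian J = [[3·t^2 - 2·t + 2, 6·s·t - 2·s], [-2·s, -3]].
At the point, J = [[5.750, -10.500], [3.000, -3.000]] (det J = 14.250).
Solving J·Δ = −F gives Δ = (1.368, -0.548).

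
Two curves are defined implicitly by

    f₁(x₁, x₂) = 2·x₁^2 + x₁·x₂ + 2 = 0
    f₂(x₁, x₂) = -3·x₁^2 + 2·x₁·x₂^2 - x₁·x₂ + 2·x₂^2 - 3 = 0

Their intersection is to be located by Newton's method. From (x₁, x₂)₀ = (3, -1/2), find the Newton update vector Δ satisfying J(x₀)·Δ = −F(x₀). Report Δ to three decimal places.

At (3, -1/2): F = (18.500, -26.500).
Jacobian J = [[4·x₁ + x₂, x₁], [-6·x₁ + 2·x₂^2 - x₂, 4·x₁·x₂ - x₁ + 4·x₂]].
At the point, J = [[11.500, 3.000], [-17.000, -11.000]] (det J = -75.500).
Solving J·Δ = −F gives Δ = (-1.642, 0.129).

(-1.642, 0.129)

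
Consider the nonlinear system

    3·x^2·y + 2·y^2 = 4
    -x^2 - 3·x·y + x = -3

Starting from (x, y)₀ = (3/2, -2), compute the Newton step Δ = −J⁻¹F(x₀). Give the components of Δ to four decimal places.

(-0.6606, 1.9128)

At (3/2, -2): F = (-9.5000, 11.2500).
Jacobian J = [[6·x·y, 3·x^2 + 4·y], [-2·x - 3·y + 1, -3·x]].
At the point, J = [[-18.0000, -1.2500], [4.0000, -4.5000]] (det J = 86.0000).
Solving J·Δ = −F gives Δ = (-0.6606, 1.9128).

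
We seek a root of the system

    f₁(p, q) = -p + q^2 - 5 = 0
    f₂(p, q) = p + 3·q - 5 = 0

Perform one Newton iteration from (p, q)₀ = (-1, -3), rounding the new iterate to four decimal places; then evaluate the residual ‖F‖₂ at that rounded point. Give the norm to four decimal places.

At (-1, -3): F = (5.0000, -15.0000).
Jacobian J = [[-1, 2·q], [1, 3]].
At the point, J = [[-1.0000, -6.0000], [1.0000, 3.0000]] (det J = 3.0000).
Solving J·Δ = −F gives Δ = (25.0000, -3.3333).
Then the next iterate is (p, q)₁ = (24.0000, -6.3333).
Re-evaluating at (24.0000, -6.3333): F = (11.110689, 0.0001), so ‖F‖₂ = 11.1107.

11.1107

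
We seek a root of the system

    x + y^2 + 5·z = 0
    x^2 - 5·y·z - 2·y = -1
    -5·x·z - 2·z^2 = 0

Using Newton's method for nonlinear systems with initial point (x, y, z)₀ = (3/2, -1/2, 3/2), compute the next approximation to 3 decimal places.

At (3/2, -1/2, 3/2): F = (9.250, 8.000, -15.750).
Jacobian J = [[1, 2·y, 5], [2·x, -5·z - 2, -5·y], [-5·z, 0, -5·x - 4·z]].
At the point, J = [[1.000, -1.000, 5.000], [3.000, -9.500, 2.500], [-7.500, 0.000, -13.500]] (det J = -249.750).
Solving J·Δ = −F gives Δ = (1.480, 0.786, -1.989).
Then the next iterate is (x, y, z)₁ = (2.980, 0.286, -0.489).

(2.980, 0.286, -0.489)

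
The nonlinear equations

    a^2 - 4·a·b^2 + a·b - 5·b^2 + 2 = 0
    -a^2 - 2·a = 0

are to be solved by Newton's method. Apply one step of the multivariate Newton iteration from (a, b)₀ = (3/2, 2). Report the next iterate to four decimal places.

(0.4500, 1.4071)

At (3/2, 2): F = (-36.7500, -5.2500).
Jacobian J = [[2·a - 4·b^2 + b, -8·a·b + a - 10·b], [-2·a - 2, 0]].
At the point, J = [[-11.0000, -42.5000], [-5.0000, 0.0000]] (det J = -212.5000).
Solving J·Δ = −F gives Δ = (-1.0500, -0.5929).
Then the next iterate is (a, b)₁ = (0.4500, 1.4071).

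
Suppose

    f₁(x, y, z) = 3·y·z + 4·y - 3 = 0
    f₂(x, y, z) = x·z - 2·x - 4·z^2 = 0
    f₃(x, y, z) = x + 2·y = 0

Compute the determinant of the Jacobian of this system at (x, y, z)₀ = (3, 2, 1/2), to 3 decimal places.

-23.500

J = [[0, 3·z + 4, 3·y], [z - 2, 0, x - 8·z], [1, 2, 0]].
At the point, J = [[0.000, 5.500, 6.000], [-1.500, 0.000, -1.000], [1.000, 2.000, 0.000]].
det J = -23.500.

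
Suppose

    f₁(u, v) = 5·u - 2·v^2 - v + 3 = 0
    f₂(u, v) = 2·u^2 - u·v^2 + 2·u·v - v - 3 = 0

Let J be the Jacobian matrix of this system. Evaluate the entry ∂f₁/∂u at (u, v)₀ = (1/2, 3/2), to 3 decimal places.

5.000

∂f₁/∂u = 5.
At (1/2, 3/2) this is 5.000.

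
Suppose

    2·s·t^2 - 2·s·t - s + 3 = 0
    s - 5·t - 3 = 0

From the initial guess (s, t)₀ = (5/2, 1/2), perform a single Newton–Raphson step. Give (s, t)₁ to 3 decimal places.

At (5/2, 1/2): F = (-0.750, -3.000).
Jacobian J = [[2·t^2 - 2·t - 1, 4·s·t - 2·s], [1, -5]].
At the point, J = [[-1.500, 0.000], [1.000, -5.000]] (det J = 7.500).
Solving J·Δ = −F gives Δ = (-0.500, -0.700).
Then the next iterate is (s, t)₁ = (2.000, -0.200).

(2.000, -0.200)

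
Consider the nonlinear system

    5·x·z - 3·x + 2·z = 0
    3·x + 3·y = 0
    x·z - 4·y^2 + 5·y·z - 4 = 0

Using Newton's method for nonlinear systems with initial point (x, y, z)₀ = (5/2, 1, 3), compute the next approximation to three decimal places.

(-0.304, 0.304, 2.838)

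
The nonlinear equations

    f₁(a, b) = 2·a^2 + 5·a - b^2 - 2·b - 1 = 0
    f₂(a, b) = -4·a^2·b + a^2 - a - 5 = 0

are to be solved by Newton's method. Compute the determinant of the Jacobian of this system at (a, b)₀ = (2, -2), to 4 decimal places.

-278.0000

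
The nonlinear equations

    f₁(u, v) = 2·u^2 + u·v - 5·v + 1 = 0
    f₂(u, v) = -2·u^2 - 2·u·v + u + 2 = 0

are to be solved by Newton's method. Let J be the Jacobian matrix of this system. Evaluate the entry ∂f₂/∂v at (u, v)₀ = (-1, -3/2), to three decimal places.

∂f₂/∂v = -2·u.
At (-1, -3/2) this is 2.000.

2.000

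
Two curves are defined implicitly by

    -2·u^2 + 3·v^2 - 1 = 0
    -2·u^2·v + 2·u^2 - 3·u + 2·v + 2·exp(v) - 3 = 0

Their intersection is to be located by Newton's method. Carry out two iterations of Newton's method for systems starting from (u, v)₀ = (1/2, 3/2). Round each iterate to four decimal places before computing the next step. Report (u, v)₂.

At (1/2, 3/2): F = (5.2500, 7.213378).
Jacobian J = [[-4·u, 6·v], [-4·u·v + 4·u - 3, -2·u^2 + 2·exp(v) + 2]].
At the point, J = [[-2.0000, 9.0000], [-4.0000, 10.463378]] (det J = 15.073244).
Solving J·Δ = −F gives Δ = (0.6626, -0.4361).
Then the next iterate is (u, v)₁ = (1.1626, 1.0639).
Round to (1.1626, 1.0639) and repeat: F = (-0.307628, 1.262560), J = [[-4.6504, 6.3834], [-3.297161, 5.092022]].
Δ = (-3.6561, -2.6153), so (u, v)₂ = (-2.4935, -1.5514).

(-2.4935, -1.5514)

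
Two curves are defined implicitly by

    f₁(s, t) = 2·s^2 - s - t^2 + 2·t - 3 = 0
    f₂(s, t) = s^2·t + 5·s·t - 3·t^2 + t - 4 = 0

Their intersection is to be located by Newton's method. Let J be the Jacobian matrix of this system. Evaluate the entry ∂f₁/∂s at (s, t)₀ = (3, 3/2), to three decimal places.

11.000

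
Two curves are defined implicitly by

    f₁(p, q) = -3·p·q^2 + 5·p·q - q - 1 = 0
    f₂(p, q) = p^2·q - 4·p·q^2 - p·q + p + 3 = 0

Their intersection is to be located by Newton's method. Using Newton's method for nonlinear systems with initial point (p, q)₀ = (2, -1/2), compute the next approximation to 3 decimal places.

(-8.000, -2.200)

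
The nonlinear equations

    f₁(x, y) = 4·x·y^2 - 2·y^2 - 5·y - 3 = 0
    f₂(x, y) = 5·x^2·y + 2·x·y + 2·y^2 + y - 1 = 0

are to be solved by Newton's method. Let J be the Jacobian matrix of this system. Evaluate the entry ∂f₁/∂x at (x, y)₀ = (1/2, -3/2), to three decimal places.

9.000

∂f₁/∂x = 4·y^2.
At (1/2, -3/2) this is 9.000.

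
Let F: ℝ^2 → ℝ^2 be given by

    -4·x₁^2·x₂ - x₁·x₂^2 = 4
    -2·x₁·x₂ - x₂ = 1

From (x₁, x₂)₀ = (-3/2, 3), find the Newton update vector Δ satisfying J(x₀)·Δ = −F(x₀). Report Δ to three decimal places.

At (-3/2, 3): F = (-17.500, 5.000).
Jacobian J = [[-8·x₁·x₂ - x₂^2, -4·x₁^2 - 2·x₁·x₂], [-2·x₂, -2·x₁ - 1]].
At the point, J = [[27.000, 0.000], [-6.000, 2.000]] (det J = 54.000).
Solving J·Δ = −F gives Δ = (0.648, -0.556).

(0.648, -0.556)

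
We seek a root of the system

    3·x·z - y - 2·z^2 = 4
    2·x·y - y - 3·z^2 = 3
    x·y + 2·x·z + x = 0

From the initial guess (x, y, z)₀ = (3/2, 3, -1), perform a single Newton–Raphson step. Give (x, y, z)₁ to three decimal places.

At (3/2, 3, -1): F = (-13.500, 0.000, 3.000).
Jacobian J = [[3·z, -1, 3·x - 4·z], [2·y, 2·x - 1, -6·z], [y + 2·z + 1, x, 2·x]].
At the point, J = [[-3.000, -1.000, 8.500], [6.000, 2.000, 6.000], [2.000, 1.500, 3.000]] (det J = 57.500).
Solving J·Δ = −F gives Δ = (0.496, -5.009, 1.174).
Then the next iterate is (x, y, z)₁ = (1.996, -2.009, 0.174).

(1.996, -2.009, 0.174)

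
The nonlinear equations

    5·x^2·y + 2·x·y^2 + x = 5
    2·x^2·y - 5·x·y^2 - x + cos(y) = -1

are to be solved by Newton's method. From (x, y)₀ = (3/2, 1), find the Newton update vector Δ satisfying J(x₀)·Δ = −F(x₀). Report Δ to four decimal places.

(-0.3471, -0.2610)

At (3/2, 1): F = (10.7500, -2.959698).
Jacobian J = [[10·x·y + 2·y^2 + 1, 5·x^2 + 4·x·y], [4·x·y - 5·y^2 - 1, 2·x^2 - 10·x·y - sin(y)]].
At the point, J = [[18.0000, 17.2500], [0.0000, -11.341471]] (det J = -204.146478).
Solving J·Δ = −F gives Δ = (-0.3471, -0.2610).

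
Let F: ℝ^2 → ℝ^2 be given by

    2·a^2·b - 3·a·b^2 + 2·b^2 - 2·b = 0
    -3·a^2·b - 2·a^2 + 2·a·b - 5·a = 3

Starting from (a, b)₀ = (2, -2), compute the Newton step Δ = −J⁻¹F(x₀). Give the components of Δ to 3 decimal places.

(-4.771, -4.800)

At (2, -2): F = (-28.000, -5.000).
Jacobian J = [[4·a·b - 3·b^2, 2·a^2 - 6·a·b + 4·b - 2], [-6·a·b - 4·a + 2·b - 5, -3·a^2 + 2·a]].
At the point, J = [[-28.000, 22.000], [7.000, -8.000]] (det J = 70.000).
Solving J·Δ = −F gives Δ = (-4.771, -4.800).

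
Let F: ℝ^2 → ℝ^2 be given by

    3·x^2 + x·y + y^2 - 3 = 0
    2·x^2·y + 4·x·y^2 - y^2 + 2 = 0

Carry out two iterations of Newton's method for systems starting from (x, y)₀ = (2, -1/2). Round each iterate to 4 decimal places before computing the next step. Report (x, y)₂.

At (2, -1/2): F = (8.2500, -0.2500).
Jacobian J = [[6·x + y, x + 2·y], [4·x·y + 4·y^2, 2·x^2 + 8·x·y - 2·y]].
At the point, J = [[11.5000, 1.0000], [-3.0000, 1.0000]] (det J = 14.5000).
Solving J·Δ = −F gives Δ = (-0.5862, -1.5086).
Then the next iterate is (x, y)₁ = (1.4138, -2.0086).
Round to (1.4138, -2.0086) and repeat: F = (4.191207, 12.751582), J = [[6.4742, -2.6034], [4.778861, -14.703209]].
Δ = (-0.3435, 0.7556), so (x, y)₂ = (1.0703, -1.2530).

(1.0703, -1.2530)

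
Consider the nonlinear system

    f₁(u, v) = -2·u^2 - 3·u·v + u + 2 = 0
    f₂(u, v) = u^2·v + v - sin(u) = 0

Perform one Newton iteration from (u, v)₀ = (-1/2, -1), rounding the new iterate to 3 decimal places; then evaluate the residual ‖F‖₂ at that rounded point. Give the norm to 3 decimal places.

At (-1/2, -1): F = (-0.500, -0.77057).
Jacobian J = [[-4·u - 3·v + 1, -3·u], [2·u·v - cos(u), u^2 + 1]].
At the point, J = [[6.000, 1.500], [0.12242, 1.250]] (det J = 7.31637).
Solving J·Δ = −F gives Δ = (-0.073, 0.624).
Then the next iterate is (u, v)₁ = (-0.573, -0.376).
Re-evaluating at (-0.573, -0.376): F = (0.12400, 0.04270), so ‖F‖₂ = 0.131.

0.131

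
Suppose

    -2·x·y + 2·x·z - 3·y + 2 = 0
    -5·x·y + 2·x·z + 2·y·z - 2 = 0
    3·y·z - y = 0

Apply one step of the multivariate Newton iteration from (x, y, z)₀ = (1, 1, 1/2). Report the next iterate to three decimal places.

(-0.160, 0.780, 0.370)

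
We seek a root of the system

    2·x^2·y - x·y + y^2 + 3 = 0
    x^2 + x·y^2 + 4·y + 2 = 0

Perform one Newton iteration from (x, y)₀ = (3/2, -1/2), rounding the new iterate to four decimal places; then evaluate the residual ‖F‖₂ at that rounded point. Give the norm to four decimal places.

1.7672

At (3/2, -1/2): F = (1.7500, 2.6250).
Jacobian J = [[4·x·y - y, 2·x^2 - x + 2·y], [2·x + y^2, 2·x·y + 4]].
At the point, J = [[-2.5000, 2.0000], [3.2500, 2.5000]] (det J = -12.7500).
Solving J·Δ = −F gives Δ = (-0.0686, -0.9608).
Then the next iterate is (x, y)₁ = (1.4314, -1.4608).
Re-evaluating at (1.4314, -1.4608): F = (1.238842, 1.260223), so ‖F‖₂ = 1.7672.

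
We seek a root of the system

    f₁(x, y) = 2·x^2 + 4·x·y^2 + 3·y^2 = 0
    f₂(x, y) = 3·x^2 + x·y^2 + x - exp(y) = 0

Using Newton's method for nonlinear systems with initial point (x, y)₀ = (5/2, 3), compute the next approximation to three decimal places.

At (5/2, 3): F = (129.500, 23.66446).
Jacobian J = [[4·x + 4·y^2, 8·x·y + 6·y], [6·x + y^2 + 1, 2·x·y - exp(y)]].
At the point, J = [[46.000, 78.000], [25.000, -5.08554]] (det J = -2183.93470).
Solving J·Δ = −F gives Δ = (-1.147, -0.984).
Then the next iterate is (x, y)₁ = (1.353, 2.016).

(1.353, 2.016)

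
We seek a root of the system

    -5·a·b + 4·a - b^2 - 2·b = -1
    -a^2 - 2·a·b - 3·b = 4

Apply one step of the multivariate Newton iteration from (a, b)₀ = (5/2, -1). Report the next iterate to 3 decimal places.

At (5/2, -1): F = (24.500, -2.250).
Jacobian J = [[-5·b + 4, -5·a - 2·b - 2], [-2·a - 2·b, -2·a - 3]].
At the point, J = [[9.000, -12.500], [-3.000, -8.000]] (det J = -109.500).
Solving J·Δ = −F gives Δ = (-2.047, 0.486).
Then the next iterate is (a, b)₁ = (0.453, -0.514).

(0.453, -0.514)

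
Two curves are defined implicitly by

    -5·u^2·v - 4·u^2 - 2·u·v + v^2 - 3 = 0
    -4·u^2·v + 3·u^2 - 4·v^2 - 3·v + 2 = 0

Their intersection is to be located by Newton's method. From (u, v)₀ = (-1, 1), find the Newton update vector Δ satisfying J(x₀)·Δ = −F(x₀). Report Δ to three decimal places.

(0.542, -0.328)

At (-1, 1): F = (-9.000, -6.000).
Jacobian J = [[-10·u·v - 8·u - 2·v, -5·u^2 - 2·u + 2·v], [-8·u·v + 6·u, -4·u^2 - 8·v - 3]].
At the point, J = [[16.000, -1.000], [2.000, -15.000]] (det J = -238.000).
Solving J·Δ = −F gives Δ = (0.542, -0.328).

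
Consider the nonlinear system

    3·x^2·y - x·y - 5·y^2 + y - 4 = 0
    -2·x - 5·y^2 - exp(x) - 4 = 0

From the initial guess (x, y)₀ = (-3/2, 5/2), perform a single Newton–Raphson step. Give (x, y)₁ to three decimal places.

(-1.147, 1.170)

At (-3/2, 5/2): F = (-12.125, -32.47313).
Jacobian J = [[6·x·y - y, 3·x^2 - x - 10·y + 1], [-exp(x) - 2, -10·y]].
At the point, J = [[-25.000, -15.750], [-2.22313, -25.000]] (det J = 589.98570).
Solving J·Δ = −F gives Δ = (0.353, -1.330).
Then the next iterate is (x, y)₁ = (-1.147, 1.170).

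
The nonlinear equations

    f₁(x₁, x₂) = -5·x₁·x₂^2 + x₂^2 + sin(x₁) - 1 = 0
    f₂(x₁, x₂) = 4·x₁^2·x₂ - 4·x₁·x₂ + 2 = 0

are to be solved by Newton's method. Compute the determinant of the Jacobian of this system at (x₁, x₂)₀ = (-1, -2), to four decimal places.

J = [[-5·x₂^2 + cos(x₁), -10·x₁·x₂ + 2·x₂], [8·x₁·x₂ - 4·x₂, 4·x₁^2 - 4·x₁]].
At the point, J = [[-19.459698, -24.0000], [24.0000, 8.0000]].
det J = 420.3224.

420.3224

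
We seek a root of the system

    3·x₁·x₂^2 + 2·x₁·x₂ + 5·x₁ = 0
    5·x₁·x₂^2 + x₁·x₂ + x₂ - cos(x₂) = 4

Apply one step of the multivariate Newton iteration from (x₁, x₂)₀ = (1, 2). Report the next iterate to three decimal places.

(-0.128, 2.192)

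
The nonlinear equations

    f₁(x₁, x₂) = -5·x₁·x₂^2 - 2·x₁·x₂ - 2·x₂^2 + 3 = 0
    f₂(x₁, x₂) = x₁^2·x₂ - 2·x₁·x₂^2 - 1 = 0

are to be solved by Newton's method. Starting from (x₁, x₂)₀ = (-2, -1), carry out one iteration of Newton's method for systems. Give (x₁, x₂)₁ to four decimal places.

At (-2, -1): F = (7.0000, -1.0000).
Jacobian J = [[-5·x₂^2 - 2·x₂, -10·x₁·x₂ - 2·x₁ - 4·x₂], [2·x₁·x₂ - 2·x₂^2, x₁^2 - 4·x₁·x₂]].
At the point, J = [[-3.0000, -12.0000], [2.0000, -4.0000]] (det J = 36.0000).
Solving J·Δ = −F gives Δ = (1.1111, 0.3056).
Then the next iterate is (x₁, x₂)₁ = (-0.8889, -0.6944).

(-0.8889, -0.6944)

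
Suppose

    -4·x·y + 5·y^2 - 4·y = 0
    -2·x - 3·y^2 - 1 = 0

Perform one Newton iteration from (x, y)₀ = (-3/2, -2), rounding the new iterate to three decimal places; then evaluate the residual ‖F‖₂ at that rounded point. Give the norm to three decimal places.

At (-3/2, -2): F = (16.000, -10.000).
Jacobian J = [[-4·y, -4·x + 10·y - 4], [-2, -6·y]].
At the point, J = [[8.000, -18.000], [-2.000, 12.000]] (det J = 60.000).
Solving J·Δ = −F gives Δ = (-0.200, 0.800).
Then the next iterate is (x, y)₁ = (-1.700, -1.200).
Re-evaluating at (-1.700, -1.200): F = (3.840, -1.920), so ‖F‖₂ = 4.293.

4.293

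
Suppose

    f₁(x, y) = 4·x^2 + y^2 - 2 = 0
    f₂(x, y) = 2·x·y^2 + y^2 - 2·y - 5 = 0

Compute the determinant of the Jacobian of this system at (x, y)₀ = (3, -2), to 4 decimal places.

-688.0000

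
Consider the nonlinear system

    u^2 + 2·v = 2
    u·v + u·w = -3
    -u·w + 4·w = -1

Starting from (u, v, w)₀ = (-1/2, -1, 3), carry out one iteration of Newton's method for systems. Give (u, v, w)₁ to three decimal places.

At (-1/2, -1, 3): F = (-3.750, 2.000, 14.500).
Jacobian J = [[2·u, 2, 0], [v + w, u, u], [-w, 0, -u + 4]].
At the point, J = [[-1.000, 2.000, 0.000], [2.000, -0.500, -0.500], [-3.000, 0.000, 4.500]] (det J = -12.750).
Solving J·Δ = −F gives Δ = (-1.887, 0.931, -4.480).
Then the next iterate is (u, v, w)₁ = (-2.387, -0.069, -1.480).

(-2.387, -0.069, -1.480)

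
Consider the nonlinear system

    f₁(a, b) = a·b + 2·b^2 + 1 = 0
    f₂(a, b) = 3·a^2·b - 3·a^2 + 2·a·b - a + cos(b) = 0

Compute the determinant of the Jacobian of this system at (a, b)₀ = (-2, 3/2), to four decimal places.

26.5038

J = [[b, a + 4·b], [6·a·b - 6·a + 2·b - 1, 3·a^2 + 2·a - sin(b)]].
At the point, J = [[1.5000, 4.0000], [-4.0000, 7.002505]].
det J = 26.5038.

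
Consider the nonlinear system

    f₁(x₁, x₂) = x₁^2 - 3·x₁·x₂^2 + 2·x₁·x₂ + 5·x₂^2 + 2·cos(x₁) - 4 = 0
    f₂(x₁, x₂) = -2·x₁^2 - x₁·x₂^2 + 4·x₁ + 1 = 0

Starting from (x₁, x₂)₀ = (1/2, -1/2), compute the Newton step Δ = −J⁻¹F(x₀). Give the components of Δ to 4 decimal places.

At (1/2, -1/2): F = (-1.619835, 2.3750).
Jacobian J = [[2·x₁ - 3·x₂^2 + 2·x₂ - 2·sin(x₁), -6·x₁·x₂ + 2·x₁ + 10·x₂], [-4·x₁ - x₂^2 + 4, -2·x₁·x₂]].
At the point, J = [[-1.708851, -2.5000], [1.7500, 0.5000]] (det J = 3.520574).
Solving J·Δ = −F gives Δ = (-1.4565, 0.3476).

(-1.4565, 0.3476)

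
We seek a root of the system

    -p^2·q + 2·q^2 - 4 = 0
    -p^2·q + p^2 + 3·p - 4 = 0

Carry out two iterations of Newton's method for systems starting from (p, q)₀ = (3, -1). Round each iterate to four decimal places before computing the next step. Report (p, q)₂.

(0.8813, -1.2699)

At (3, -1): F = (7.0000, 23.0000).
Jacobian J = [[-2·p·q, -p^2 + 4·q], [-2·p·q + 2·p + 3, -p^2]].
At the point, J = [[6.0000, -13.0000], [15.0000, -9.0000]] (det J = 141.0000).
Solving J·Δ = −F gives Δ = (-1.6738, -0.2340).
Then the next iterate is (p, q)₁ = (1.3262, -1.2340).
Round to (1.3262, -1.2340) and repeat: F = (1.215879, 3.907774), J = [[3.273062, -6.694806], [8.925462, -1.758806]].
Δ = (-0.4449, -0.0359), so (p, q)₂ = (0.8813, -1.2699).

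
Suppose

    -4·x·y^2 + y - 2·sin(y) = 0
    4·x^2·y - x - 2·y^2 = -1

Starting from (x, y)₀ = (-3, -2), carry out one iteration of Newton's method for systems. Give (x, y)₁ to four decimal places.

(-2.0417, -1.2963)

At (-3, -2): F = (47.818595, -76.0000).
Jacobian J = [[-4·y^2, -8·x·y - 2·cos(y) + 1], [8·x·y - 1, 4·x^2 - 4·y]].
At the point, J = [[-16.0000, -46.167706], [47.0000, 44.0000]] (det J = 1465.882197).
Solving J·Δ = −F gives Δ = (0.9583, 0.7037).
Then the next iterate is (x, y)₁ = (-2.0417, -1.2963).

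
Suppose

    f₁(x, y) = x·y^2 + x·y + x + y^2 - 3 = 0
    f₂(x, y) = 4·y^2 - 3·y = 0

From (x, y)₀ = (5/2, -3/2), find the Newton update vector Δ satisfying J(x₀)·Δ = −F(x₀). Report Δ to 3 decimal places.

At (5/2, -3/2): F = (3.625, 13.500).
Jacobian J = [[y^2 + y + 1, 2·x·y + x + 2·y], [0, 8·y - 3]].
At the point, J = [[1.750, -8.000], [0.000, -15.000]] (det J = -26.250).
Solving J·Δ = −F gives Δ = (2.043, 0.900).

(2.043, 0.900)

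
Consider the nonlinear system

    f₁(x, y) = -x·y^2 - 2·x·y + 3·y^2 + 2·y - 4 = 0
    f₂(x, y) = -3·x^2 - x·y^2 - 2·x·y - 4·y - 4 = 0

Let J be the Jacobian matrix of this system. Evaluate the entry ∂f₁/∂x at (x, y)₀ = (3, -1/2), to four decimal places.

∂f₁/∂x = -y^2 - 2·y.
At (3, -1/2) this is 0.7500.

0.7500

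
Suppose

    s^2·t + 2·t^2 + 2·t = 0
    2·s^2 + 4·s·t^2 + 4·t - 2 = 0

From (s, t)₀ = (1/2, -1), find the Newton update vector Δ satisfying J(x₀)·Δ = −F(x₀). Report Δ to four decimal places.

(0.5833, -0.4762)

At (1/2, -1): F = (-0.2500, -3.5000).
Jacobian J = [[2·s·t, s^2 + 4·t + 2], [4·s + 4·t^2, 8·s·t + 4]].
At the point, J = [[-1.0000, -1.7500], [6.0000, 0.0000]] (det J = 10.5000).
Solving J·Δ = −F gives Δ = (0.5833, -0.4762).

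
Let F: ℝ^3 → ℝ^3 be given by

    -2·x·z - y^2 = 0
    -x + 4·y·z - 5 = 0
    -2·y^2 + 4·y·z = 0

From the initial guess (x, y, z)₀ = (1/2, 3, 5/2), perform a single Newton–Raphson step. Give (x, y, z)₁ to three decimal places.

At (1/2, 3, 5/2): F = (-11.500, 24.500, 12.000).
Jacobian J = [[-2·z, -2·y, -2·x], [-1, 4·z, 4·y], [0, -4·y + 4·z, 4·y]].
At the point, J = [[-5.000, -6.000, -1.000], [-1.000, 10.000, 12.000], [0.000, -2.000, 12.000]] (det J = -794.000).
Solving J·Δ = −F gives Δ = (-0.739, -1.103, -1.184).
Then the next iterate is (x, y, z)₁ = (-0.239, 1.897, 1.316).

(-0.239, 1.897, 1.316)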